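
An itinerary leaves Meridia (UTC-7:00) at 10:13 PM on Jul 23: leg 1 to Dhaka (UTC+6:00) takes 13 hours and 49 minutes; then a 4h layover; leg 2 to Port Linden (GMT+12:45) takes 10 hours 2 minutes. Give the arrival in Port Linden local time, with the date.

9:49 PM on Jul 25

Convert departure to UTC: 10:13 PM + 7:00 = 5:13 AM UTC on Jul 24.
Add 13 hours 49 minutes leg 1 → 7:02 PM UTC.
Add 4 hours layover in Dhaka → 11:02 PM UTC.
Add 10 hours 2 minutes leg 2 → 9:04 AM UTC (Jul 25).
Port Linden is UTC+12:45, so local arrival = 9:04 AM + 12:45 = 9:49 PM on Jul 25.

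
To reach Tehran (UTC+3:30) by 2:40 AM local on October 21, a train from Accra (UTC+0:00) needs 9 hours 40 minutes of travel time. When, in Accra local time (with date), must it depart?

Target arrival in UTC: 2:40 AM − 3:30 = 11:10 PM on Oct 20.
Subtract 9 hours 40 minutes → departure 1:30 PM UTC on Oct 20.
Accra is UTC+0, so departure is 1:30 PM on Oct 20.

1:30 PM on October 20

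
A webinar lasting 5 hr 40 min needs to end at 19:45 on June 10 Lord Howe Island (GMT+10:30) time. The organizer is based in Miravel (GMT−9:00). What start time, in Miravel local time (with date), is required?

18:35 on June 9

Target end time in UTC: 19:45 − 10:30 = 09:15 on Jun 10.
Subtract 5 hours and 40 minutes → start 03:35 UTC on Jun 10.
Miravel is UTC−9:00: 03:35 − 9:00 = 18:35 on Jun 9.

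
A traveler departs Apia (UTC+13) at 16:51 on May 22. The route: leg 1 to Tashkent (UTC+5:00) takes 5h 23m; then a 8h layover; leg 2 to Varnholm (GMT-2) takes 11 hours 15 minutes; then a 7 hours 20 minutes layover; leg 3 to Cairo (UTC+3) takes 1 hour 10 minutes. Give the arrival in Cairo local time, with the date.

Convert departure to UTC: 16:51 − 13:00 = 03:51 UTC on May 22.
Add 5 hours and 23 minutes leg 1 → 09:14 UTC.
Add 8 hours layover in Tashkent → 17:14 UTC.
Add 11 hours and 15 minutes leg 2 → 04:29 UTC (May 23).
Add 7 hours and 20 minutes layover in Varnholm → 11:49 UTC.
Add 1 hour 10 minutes leg 3 → 12:59 UTC.
Cairo is UTC+3:00, so local arrival = 12:59 + 3:00 = 15:59 on May 23.

15:59 on May 23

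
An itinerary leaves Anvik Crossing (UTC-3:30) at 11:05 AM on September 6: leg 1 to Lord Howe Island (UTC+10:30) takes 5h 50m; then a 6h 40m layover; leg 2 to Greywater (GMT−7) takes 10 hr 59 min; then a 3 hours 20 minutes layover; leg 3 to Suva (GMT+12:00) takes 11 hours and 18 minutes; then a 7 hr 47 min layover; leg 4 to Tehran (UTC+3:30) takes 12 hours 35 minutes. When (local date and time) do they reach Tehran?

4:34 AM on September 9

Convert departure to UTC: 11:05 AM + 3:30 = 2:35 PM UTC on Sep 6.
Add 5 hours 50 minutes leg 1 → 8:25 PM UTC.
Add 6 hours 40 minutes layover in Lord Howe Island → 3:05 AM UTC (Sep 7).
Add 10 hours 59 minutes leg 2 → 2:04 PM UTC.
Add 3 hours and 20 minutes layover in Greywater → 5:24 PM UTC.
Add 11 hours 18 minutes leg 3 → 4:42 AM UTC (Sep 8).
Add 7 hours and 47 minutes layover in Suva → 12:29 PM UTC.
Add 12 hours and 35 minutes leg 4 → 1:04 AM UTC (Sep 9).
Tehran is UTC+3:30, so local arrival = 1:04 AM + 3:30 = 4:34 AM on Sep 9.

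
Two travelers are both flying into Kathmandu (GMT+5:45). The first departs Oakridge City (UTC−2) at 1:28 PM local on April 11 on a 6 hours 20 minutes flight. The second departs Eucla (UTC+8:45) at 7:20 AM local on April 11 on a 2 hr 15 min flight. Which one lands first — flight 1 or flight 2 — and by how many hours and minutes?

Flight 1 in UTC: 1:28 PM + 2:00 = 3:28 PM on Apr 11.
+6 hours 20 minutes → arrive 9:48 PM UTC on Apr 11.
Flight 2 in UTC: 7:20 AM − 8:45 = 10:35 PM on Apr 10.
+2 hours and 15 minutes → arrive 12:50 AM UTC on Apr 11.
Flight 2 lands earlier by 20 hours 58 minutes.

the second, by 20 hours 58 minutes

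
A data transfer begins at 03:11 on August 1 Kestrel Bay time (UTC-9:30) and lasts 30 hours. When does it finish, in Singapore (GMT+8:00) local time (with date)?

02:41 on August 3

Convert start to UTC: 03:11 + 9:30 = 12:41 UTC on Aug 1.
Add 30 hours duration → 18:41 UTC (Aug 2).
Singapore is UTC+8:00, so local end time = 18:41 + 8:00 = 02:41 on Aug 3.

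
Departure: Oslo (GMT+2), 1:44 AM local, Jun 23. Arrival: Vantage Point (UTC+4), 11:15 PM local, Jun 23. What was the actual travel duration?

Vantage Point is 2:00 ahead of Oslo.
Clock-face elapsed time (ignoring zones) is 21 hours 31 minutes.
Actual elapsed = 21 hours 31 minutes − 2:00 = 19 hours 31 minutes.

19 hours 31 minutes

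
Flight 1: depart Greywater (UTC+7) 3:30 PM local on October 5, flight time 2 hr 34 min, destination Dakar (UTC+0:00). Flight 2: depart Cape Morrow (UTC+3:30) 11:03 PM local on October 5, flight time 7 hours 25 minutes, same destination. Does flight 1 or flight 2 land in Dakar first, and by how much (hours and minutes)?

the first, by 15 hours 54 minutes

Flight 1 in UTC: 3:30 PM − 7:00 = 8:30 AM on Oct 5.
+2 hours 34 minutes → arrive 11:04 AM UTC on Oct 5.
Flight 2 in UTC: 11:03 PM − 3:30 = 7:33 PM on Oct 5.
+7 hours and 25 minutes → arrive 2:58 AM UTC on Oct 6.
Flight 1 lands earlier by 15 hours 54 minutes.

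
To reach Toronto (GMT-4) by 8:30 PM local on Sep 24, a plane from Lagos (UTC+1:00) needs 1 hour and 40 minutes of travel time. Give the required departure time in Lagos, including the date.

11:50 PM on Sep 24

Target arrival in UTC: 8:30 PM + 4:00 = 12:30 AM on Sep 25.
Subtract 1 hour 40 minutes → departure 10:50 PM UTC on Sep 24.
Lagos is UTC+1:00: 10:50 PM + 1:00 = 11:50 PM on Sep 24.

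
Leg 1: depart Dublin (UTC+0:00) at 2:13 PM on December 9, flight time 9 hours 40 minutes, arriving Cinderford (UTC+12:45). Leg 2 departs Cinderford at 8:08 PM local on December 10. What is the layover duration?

7 hours 30 minutes

Dublin is at UTC+0, so departure is already 2:13 PM UTC on Dec 9.
Add 9 hours 40 minutes flight time → 11:53 PM UTC.
Cinderford is UTC+12:45, so local arrival = 11:53 PM + 12:45 = 12:38 PM on Dec 10.
Layover = 8:08 PM − 12:38 PM = 7 hours 30 minutes.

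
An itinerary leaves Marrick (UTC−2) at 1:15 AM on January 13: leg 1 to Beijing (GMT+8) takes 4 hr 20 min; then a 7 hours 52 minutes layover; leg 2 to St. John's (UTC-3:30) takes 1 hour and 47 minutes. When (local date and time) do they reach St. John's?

1:44 PM on January 13

Convert departure to UTC: 1:15 AM + 2:00 = 3:15 AM UTC on Jan 13.
Add 4 hours 20 minutes leg 1 → 7:35 AM UTC.
Add 7 hours and 52 minutes layover in Beijing → 3:27 PM UTC.
Add 1 hour 47 minutes leg 2 → 5:14 PM UTC.
St. John's is UTC−3:30, so local arrival = 5:14 PM − 3:30 = 1:44 PM on Jan 13.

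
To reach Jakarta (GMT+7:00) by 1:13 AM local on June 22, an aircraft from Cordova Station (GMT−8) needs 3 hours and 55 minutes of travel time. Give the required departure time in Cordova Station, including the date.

Target arrival in UTC: 1:13 AM − 7:00 = 6:13 PM on Jun 21.
Subtract 3 hours 55 minutes → departure 2:18 PM UTC on Jun 21.
Cordova Station is UTC−8:00: 2:18 PM − 8:00 = 6:18 AM on Jun 21.

6:18 AM on June 21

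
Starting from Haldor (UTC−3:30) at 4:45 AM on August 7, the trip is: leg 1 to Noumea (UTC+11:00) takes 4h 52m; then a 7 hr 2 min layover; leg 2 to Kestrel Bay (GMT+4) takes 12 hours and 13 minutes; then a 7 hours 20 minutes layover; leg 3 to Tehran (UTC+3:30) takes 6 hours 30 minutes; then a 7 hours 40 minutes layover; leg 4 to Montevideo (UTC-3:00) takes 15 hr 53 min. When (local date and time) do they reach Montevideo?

6:45 PM on August 9

Convert departure to UTC: 4:45 AM + 3:30 = 8:15 AM UTC on Aug 7.
Add 4 hours 52 minutes leg 1 → 1:07 PM UTC.
Add 7 hours and 2 minutes layover in Noumea → 8:09 PM UTC.
Add 12 hours and 13 minutes leg 2 → 8:22 AM UTC (Aug 8).
Add 7 hours and 20 minutes layover in Kestrel Bay → 3:42 PM UTC.
Add 6 hours and 30 minutes leg 3 → 10:12 PM UTC.
Add 7 hours and 40 minutes layover in Tehran → 5:52 AM UTC (Aug 9).
Add 15 hours 53 minutes leg 4 → 9:45 PM UTC.
Montevideo is UTC−3:00, so local arrival = 9:45 PM − 3:00 = 6:45 PM on Aug 9.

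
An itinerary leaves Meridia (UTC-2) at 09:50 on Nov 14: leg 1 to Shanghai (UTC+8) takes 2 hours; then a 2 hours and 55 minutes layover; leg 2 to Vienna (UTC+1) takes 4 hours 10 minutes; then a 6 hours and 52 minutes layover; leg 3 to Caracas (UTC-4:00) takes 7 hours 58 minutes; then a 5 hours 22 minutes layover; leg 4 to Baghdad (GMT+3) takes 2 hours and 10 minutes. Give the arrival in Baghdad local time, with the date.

22:17 on Nov 15

Convert departure to UTC: 09:50 + 2:00 = 11:50 UTC on Nov 14.
Add 2 hours leg 1 → 13:50 UTC.
Add 2 hours 55 minutes layover in Shanghai → 16:45 UTC.
Add 4 hours and 10 minutes leg 2 → 20:55 UTC.
Add 6 hours and 52 minutes layover in Vienna → 03:47 UTC (Nov 15).
Add 7 hours 58 minutes leg 3 → 11:45 UTC.
Add 5 hours 22 minutes layover in Caracas → 17:07 UTC.
Add 2 hours 10 minutes leg 4 → 19:17 UTC.
Baghdad is UTC+3:00, so local arrival = 19:17 + 3:00 = 22:17 on Nov 15.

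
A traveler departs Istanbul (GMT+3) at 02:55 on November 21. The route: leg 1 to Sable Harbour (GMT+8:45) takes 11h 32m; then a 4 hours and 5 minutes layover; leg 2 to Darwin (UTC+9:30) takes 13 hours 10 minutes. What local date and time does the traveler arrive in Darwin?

Convert departure to UTC: 02:55 − 3:00 = 23:55 UTC on Nov 20.
Add 11 hours 32 minutes leg 1 → 11:27 UTC (Nov 21).
Add 4 hours 5 minutes layover in Sable Harbour → 15:32 UTC.
Add 13 hours and 10 minutes leg 2 → 04:42 UTC (Nov 22).
Darwin is UTC+9:30, so local arrival = 04:42 + 9:30 = 14:12 on Nov 22.

14:12 on November 22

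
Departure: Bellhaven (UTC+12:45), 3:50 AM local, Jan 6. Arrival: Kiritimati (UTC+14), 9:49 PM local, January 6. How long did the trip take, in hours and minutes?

16 hours 44 minutes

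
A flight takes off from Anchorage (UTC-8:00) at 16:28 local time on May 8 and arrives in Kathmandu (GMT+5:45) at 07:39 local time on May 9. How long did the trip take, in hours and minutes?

1 hour 26 minutes

Departure in UTC: 16:28 + 8:00 = 00:28 on May 9.
Arrival in UTC: 07:39 − 5:45 = 01:54 on May 9.
Elapsed = 01:54 − 00:28 = 1 hour 26 minutes.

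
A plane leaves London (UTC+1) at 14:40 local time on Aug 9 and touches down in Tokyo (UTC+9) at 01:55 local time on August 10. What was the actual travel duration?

Departure in UTC: 14:40 − 1:00 = 13:40 on Aug 9.
Arrival in UTC: 01:55 − 9:00 = 16:55 on Aug 9.
Elapsed = 16:55 − 13:40 = 3 hours 15 minutes.

3 hours 15 minutes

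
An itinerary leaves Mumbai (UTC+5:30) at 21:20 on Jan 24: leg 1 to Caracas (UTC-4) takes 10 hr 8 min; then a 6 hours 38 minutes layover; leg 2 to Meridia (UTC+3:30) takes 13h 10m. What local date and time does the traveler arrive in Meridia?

01:16 on January 26

Convert departure to UTC: 21:20 − 5:30 = 15:50 UTC on Jan 24.
Add 10 hours 8 minutes leg 1 → 01:58 UTC (Jan 25).
Add 6 hours 38 minutes layover in Caracas → 08:36 UTC.
Add 13 hours and 10 minutes leg 2 → 21:46 UTC.
Meridia is UTC+3:30, so local arrival = 21:46 + 3:30 = 01:16 on Jan 26.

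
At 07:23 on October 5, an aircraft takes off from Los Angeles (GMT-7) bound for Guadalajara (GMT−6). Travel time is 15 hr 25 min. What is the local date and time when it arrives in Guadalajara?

23:48 on October 5

Guadalajara is 1:00 ahead of Los Angeles.
After 15 hours and 25 minutes it is 22:48 in Los Angeles.
Shift by the zone difference: 22:48 + 1:00 = 23:48 on Oct 5 in Guadalajara.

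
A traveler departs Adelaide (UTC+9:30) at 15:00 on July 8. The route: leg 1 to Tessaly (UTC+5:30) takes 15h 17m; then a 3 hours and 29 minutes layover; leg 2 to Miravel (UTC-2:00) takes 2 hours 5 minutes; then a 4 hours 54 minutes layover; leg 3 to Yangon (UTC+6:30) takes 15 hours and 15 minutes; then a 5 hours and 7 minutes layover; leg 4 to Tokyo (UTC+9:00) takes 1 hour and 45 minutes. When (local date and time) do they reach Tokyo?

Convert departure to UTC: 15:00 − 9:30 = 05:30 UTC on Jul 8.
Add 15 hours 17 minutes leg 1 → 20:47 UTC.
Add 3 hours and 29 minutes layover in Tessaly → 00:16 UTC (Jul 9).
Add 2 hours 5 minutes leg 2 → 02:21 UTC.
Add 4 hours and 54 minutes layover in Miravel → 07:15 UTC.
Add 15 hours and 15 minutes leg 3 → 22:30 UTC.
Add 5 hours and 7 minutes layover in Yangon → 03:37 UTC (Jul 10).
Add 1 hour 45 minutes leg 4 → 05:22 UTC.
Tokyo is UTC+9:00, so local arrival = 05:22 + 9:00 = 14:22 on Jul 10.

14:22 on July 10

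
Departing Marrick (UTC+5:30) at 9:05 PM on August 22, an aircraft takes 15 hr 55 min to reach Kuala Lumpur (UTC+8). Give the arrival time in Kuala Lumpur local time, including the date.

Kuala Lumpur is 2:30 ahead of Marrick.
After 15 hours and 55 minutes it is 1:00 PM (Aug 23) in Marrick.
Shift by the zone difference: 1:00 PM + 2:30 = 3:30 PM on Aug 23 in Kuala Lumpur.

3:30 PM on August 23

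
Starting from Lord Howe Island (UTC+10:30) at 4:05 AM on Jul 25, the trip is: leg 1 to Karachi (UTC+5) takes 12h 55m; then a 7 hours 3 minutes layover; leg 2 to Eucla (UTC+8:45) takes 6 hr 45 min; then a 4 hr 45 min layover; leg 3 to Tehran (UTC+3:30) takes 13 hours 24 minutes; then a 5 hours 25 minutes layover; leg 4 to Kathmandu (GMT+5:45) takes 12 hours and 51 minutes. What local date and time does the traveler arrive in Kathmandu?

2:28 PM on July 27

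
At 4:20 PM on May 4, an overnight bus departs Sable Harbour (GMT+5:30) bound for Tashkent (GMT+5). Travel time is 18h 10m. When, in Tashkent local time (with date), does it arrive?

10:00 AM on May 5

Convert departure to UTC: 4:20 PM − 5:30 = 10:50 AM UTC on May 4.
Add 18 hours and 10 minutes travel time → 5:00 AM UTC (May 5).
Tashkent is UTC+5:00, so local arrival = 5:00 AM + 5:00 = 10:00 AM on May 5.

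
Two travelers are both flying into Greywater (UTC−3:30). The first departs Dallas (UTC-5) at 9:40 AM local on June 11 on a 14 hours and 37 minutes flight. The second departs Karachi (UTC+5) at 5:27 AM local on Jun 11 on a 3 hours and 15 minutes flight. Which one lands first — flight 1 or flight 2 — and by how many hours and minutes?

the second, by 25 hours 35 minutes

Flight 1 in UTC: 9:40 AM + 5:00 = 2:40 PM on Jun 11.
+14 hours 37 minutes → arrive 5:17 AM UTC on Jun 12.
Flight 2 in UTC: 5:27 AM − 5:00 = 12:27 AM on Jun 11.
+3 hours 15 minutes → arrive 3:42 AM UTC on Jun 11.
Flight 2 lands earlier by 25 hours 35 minutes.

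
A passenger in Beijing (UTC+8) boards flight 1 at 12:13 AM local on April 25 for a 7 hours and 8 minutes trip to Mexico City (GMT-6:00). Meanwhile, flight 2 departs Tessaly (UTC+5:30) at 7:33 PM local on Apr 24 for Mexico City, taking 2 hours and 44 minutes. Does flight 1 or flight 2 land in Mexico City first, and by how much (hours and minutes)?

the second, by 6 hours 34 minutes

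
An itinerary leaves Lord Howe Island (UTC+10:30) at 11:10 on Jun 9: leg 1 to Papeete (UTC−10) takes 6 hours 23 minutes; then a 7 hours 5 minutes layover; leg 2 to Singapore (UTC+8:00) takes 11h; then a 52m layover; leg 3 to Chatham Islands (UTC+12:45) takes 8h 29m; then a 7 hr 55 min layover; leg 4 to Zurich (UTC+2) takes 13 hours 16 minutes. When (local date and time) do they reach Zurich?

09:40 on Jun 11

Convert departure to UTC: 11:10 − 10:30 = 00:40 UTC on Jun 9.
Add 6 hours 23 minutes leg 1 → 07:03 UTC.
Add 7 hours and 5 minutes layover in Papeete → 14:08 UTC.
Add 11 hours leg 2 → 01:08 UTC (Jun 10).
Add 52 minutes layover in Singapore → 02:00 UTC.
Add 8 hours 29 minutes leg 3 → 10:29 UTC.
Add 7 hours 55 minutes layover in Chatham Islands → 18:24 UTC.
Add 13 hours 16 minutes leg 4 → 07:40 UTC (Jun 11).
Zurich is UTC+2:00, so local arrival = 07:40 + 2:00 = 09:40 on Jun 11.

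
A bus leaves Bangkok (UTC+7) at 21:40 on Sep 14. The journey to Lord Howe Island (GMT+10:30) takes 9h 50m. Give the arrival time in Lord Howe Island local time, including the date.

11:00 on September 15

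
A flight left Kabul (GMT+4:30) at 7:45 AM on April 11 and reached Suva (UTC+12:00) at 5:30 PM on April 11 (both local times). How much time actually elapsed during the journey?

2 hours 15 minutes

Departure in UTC: 7:45 AM − 4:30 = 3:15 AM on Apr 11.
Arrival in UTC: 5:30 PM − 12:00 = 5:30 AM on Apr 11.
Elapsed = 5:30 AM − 3:15 AM = 2 hours 15 minutes.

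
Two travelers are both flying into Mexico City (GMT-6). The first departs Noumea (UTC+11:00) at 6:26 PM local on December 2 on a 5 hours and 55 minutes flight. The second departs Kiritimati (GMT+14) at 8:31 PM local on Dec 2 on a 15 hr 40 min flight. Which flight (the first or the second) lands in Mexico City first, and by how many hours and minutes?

Flight 1 in UTC: 6:26 PM − 11:00 = 7:26 AM on Dec 2.
+5 hours 55 minutes → arrive 1:21 PM UTC on Dec 2.
Flight 2 in UTC: 8:31 PM − 14:00 = 6:31 AM on Dec 2.
+15 hours and 40 minutes → arrive 10:11 PM UTC on Dec 2.
Flight 1 lands earlier by 8 hours 50 minutes.

the first, by 8 hours 50 minutes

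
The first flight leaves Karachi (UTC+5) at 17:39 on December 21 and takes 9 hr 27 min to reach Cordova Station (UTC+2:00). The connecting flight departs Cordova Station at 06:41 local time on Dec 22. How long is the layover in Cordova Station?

6 hours 35 minutes

Convert departure to UTC: 17:39 − 5:00 = 12:39 UTC on Dec 21.
Add 9 hours 27 minutes flight time → 22:06 UTC.
Cordova Station is UTC+2:00, so local arrival = 22:06 + 2:00 = 00:06 on Dec 22.
Layover = 06:41 − 00:06 = 6 hours 35 minutes.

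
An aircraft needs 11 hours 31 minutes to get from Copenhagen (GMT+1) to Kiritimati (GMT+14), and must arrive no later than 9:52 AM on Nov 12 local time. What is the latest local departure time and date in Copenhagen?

Target arrival in UTC: 9:52 AM − 14:00 = 7:52 PM on Nov 11.
Subtract 11 hours 31 minutes → departure 8:21 AM UTC on Nov 11.
Copenhagen is UTC+1:00: 8:21 AM + 1:00 = 9:21 AM on Nov 11.

9:21 AM on November 11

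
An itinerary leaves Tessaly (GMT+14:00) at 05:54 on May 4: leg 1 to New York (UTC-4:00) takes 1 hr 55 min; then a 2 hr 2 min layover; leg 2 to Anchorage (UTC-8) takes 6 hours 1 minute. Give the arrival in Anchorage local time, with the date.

17:52 on May 3

Convert departure to UTC: 05:54 − 14:00 = 15:54 UTC on May 3.
Add 1 hour 55 minutes leg 1 → 17:49 UTC.
Add 2 hours and 2 minutes layover in New York → 19:51 UTC.
Add 6 hours 1 minute leg 2 → 01:52 UTC (May 4).
Anchorage is UTC−8:00, so local arrival = 01:52 − 8:00 = 17:52 on May 3.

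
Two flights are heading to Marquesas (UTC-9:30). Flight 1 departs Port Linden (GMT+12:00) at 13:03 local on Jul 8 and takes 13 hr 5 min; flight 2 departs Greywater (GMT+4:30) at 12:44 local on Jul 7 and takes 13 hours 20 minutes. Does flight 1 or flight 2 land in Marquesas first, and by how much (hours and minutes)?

the second, by 16 hours 34 minutes

Flight 1 in UTC: 13:03 − 12:00 = 01:03 on Jul 8.
+13 hours and 5 minutes → arrive 14:08 UTC on Jul 8.
Flight 2 in UTC: 12:44 − 4:30 = 08:14 on Jul 7.
+13 hours and 20 minutes → arrive 21:34 UTC on Jul 7.
Flight 2 lands earlier by 16 hours 34 minutes.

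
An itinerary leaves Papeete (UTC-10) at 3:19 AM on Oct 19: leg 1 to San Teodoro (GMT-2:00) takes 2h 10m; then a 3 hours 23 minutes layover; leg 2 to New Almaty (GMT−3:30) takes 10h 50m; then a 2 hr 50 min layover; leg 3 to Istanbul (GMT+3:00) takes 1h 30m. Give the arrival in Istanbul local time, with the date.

1:02 PM on October 20

Convert departure to UTC: 3:19 AM + 10:00 = 1:19 PM UTC on Oct 19.
Add 2 hours and 10 minutes leg 1 → 3:29 PM UTC.
Add 3 hours and 23 minutes layover in San Teodoro → 6:52 PM UTC.
Add 10 hours and 50 minutes leg 2 → 5:42 AM UTC (Oct 20).
Add 2 hours and 50 minutes layover in New Almaty → 8:32 AM UTC.
Add 1 hour and 30 minutes leg 3 → 10:02 AM UTC.
Istanbul is UTC+3:00, so local arrival = 10:02 AM + 3:00 = 1:02 PM on Oct 20.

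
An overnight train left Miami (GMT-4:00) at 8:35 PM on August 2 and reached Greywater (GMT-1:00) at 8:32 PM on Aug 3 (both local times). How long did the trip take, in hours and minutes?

Greywater is 3:00 ahead of Miami.
Clock-face elapsed time (ignoring zones) is 23 hours 57 minutes.
Actual elapsed = 23 hours 57 minutes − 3:00 = 20 hours 57 minutes.

20 hours 57 minutes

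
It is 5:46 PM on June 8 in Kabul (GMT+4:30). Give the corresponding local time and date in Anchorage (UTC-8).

5:16 AM on June 8

Anchorage is 12:30 behind Kabul.
Shift by the zone difference: 5:46 PM − 12:30 = 5:16 AM on Jun 8 in Anchorage.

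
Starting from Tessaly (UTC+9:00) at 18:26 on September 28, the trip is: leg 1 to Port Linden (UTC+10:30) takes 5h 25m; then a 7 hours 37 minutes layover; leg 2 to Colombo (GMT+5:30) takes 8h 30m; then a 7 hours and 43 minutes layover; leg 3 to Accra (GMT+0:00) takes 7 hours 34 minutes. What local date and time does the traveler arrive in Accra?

Convert departure to UTC: 18:26 − 9:00 = 09:26 UTC on Sep 28.
Add 5 hours 25 minutes leg 1 → 14:51 UTC.
Add 7 hours and 37 minutes layover in Port Linden → 22:28 UTC.
Add 8 hours 30 minutes leg 2 → 06:58 UTC (Sep 29).
Add 7 hours 43 minutes layover in Colombo → 14:41 UTC.
Add 7 hours 34 minutes leg 3 → 22:15 UTC.
Accra is UTC+0, so local arrival is the same: 22:15 on Sep 29.

22:15 on September 29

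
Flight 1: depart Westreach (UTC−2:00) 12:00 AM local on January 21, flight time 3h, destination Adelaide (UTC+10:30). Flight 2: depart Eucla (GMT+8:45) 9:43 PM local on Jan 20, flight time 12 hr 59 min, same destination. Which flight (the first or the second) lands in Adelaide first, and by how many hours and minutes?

Flight 1 in UTC: 12:00 AM + 2:00 = 2:00 AM on Jan 21.
+3 hours → arrive 5:00 AM UTC on Jan 21.
Flight 2 in UTC: 9:43 PM − 8:45 = 12:58 PM on Jan 20.
+12 hours 59 minutes → arrive 1:57 AM UTC on Jan 21.
Flight 2 lands earlier by 3 hours 3 minutes.

the second, by 3 hours 3 minutes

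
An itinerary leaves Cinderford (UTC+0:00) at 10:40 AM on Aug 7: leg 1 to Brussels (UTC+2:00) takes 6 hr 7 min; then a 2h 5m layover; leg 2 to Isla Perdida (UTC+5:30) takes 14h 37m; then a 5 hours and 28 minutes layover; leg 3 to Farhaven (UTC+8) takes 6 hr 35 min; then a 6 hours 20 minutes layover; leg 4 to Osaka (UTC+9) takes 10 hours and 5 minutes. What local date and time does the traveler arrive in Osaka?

10:57 PM on August 9

Cinderford is at UTC+0, so departure is already 10:40 AM UTC on Aug 7.
Add 6 hours 7 minutes leg 1 → 4:47 PM UTC.
Add 2 hours 5 minutes layover in Brussels → 6:52 PM UTC.
Add 14 hours and 37 minutes leg 2 → 9:29 AM UTC (Aug 8).
Add 5 hours and 28 minutes layover in Isla Perdida → 2:57 PM UTC.
Add 6 hours 35 minutes leg 3 → 9:32 PM UTC.
Add 6 hours and 20 minutes layover in Farhaven → 3:52 AM UTC (Aug 9).
Add 10 hours and 5 minutes leg 4 → 1:57 PM UTC.
Osaka is UTC+9:00, so local arrival = 1:57 PM + 9:00 = 10:57 PM on Aug 9.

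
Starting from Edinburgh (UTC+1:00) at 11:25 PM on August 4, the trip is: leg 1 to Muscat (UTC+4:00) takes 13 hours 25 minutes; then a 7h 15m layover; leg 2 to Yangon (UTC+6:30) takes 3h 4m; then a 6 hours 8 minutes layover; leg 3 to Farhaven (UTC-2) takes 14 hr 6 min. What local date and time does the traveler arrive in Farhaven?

Convert departure to UTC: 11:25 PM − 1:00 = 10:25 PM UTC on Aug 4.
Add 13 hours 25 minutes leg 1 → 11:50 AM UTC (Aug 5).
Add 7 hours and 15 minutes layover in Muscat → 7:05 PM UTC.
Add 3 hours and 4 minutes leg 2 → 10:09 PM UTC.
Add 6 hours 8 minutes layover in Yangon → 4:17 AM UTC (Aug 6).
Add 14 hours 6 minutes leg 3 → 6:23 PM UTC.
Farhaven is UTC−2:00, so local arrival = 6:23 PM − 2:00 = 4:23 PM on Aug 6.

4:23 PM on Aug 6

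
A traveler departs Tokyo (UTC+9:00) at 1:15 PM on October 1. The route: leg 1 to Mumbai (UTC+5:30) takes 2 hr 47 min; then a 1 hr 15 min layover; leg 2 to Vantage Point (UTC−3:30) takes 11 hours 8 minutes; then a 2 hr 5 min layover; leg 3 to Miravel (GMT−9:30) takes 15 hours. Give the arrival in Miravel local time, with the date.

Convert departure to UTC: 1:15 PM − 9:00 = 4:15 AM UTC on Oct 1.
Add 2 hours and 47 minutes leg 1 → 7:02 AM UTC.
Add 1 hour 15 minutes layover in Mumbai → 8:17 AM UTC.
Add 11 hours and 8 minutes leg 2 → 7:25 PM UTC.
Add 2 hours and 5 minutes layover in Vantage Point → 9:30 PM UTC.
Add 15 hours leg 3 → 12:30 PM UTC (Oct 2).
Miravel is UTC−9:30, so local arrival = 12:30 PM − 9:30 = 3:00 AM on Oct 2.

3:00 AM on Oct 2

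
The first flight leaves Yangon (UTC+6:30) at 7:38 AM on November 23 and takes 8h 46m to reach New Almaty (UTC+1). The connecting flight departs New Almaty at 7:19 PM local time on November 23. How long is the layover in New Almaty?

8 hours 25 minutes

Convert departure to UTC: 7:38 AM − 6:30 = 1:08 AM UTC on Nov 23.
Add 8 hours and 46 minutes flight time → 9:54 AM UTC.
New Almaty is UTC+1:00, so local arrival = 9:54 AM + 1:00 = 10:54 AM on Nov 23.
Layover = 7:19 PM − 10:54 AM = 8 hours 25 minutes.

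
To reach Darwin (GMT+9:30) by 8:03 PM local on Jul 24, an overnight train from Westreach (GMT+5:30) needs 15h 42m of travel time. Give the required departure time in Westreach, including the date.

Target arrival in UTC: 8:03 PM − 9:30 = 10:33 AM on Jul 24.
Subtract 15 hours 42 minutes → departure 6:51 PM UTC on Jul 23.
Westreach is UTC+5:30: 6:51 PM + 5:30 = 12:21 AM on Jul 24.

12:21 AM on July 24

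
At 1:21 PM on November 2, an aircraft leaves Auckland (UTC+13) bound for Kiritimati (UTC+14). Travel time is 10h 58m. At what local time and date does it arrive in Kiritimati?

1:19 AM on November 3

Convert departure to UTC: 1:21 PM − 13:00 = 12:21 AM UTC on Nov 2.
Add 10 hours 58 minutes travel time → 11:19 AM UTC.
Kiritimati is UTC+14:00, so local arrival = 11:19 AM + 14:00 = 1:19 AM on Nov 3.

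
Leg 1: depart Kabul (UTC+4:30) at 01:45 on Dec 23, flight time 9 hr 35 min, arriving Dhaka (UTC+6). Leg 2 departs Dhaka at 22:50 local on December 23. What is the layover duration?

10 hours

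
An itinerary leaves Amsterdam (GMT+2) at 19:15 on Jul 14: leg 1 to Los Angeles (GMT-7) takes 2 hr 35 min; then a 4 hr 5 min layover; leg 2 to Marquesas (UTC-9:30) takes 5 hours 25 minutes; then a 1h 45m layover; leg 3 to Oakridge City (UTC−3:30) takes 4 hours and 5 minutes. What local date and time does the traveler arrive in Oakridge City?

Convert departure to UTC: 19:15 − 2:00 = 17:15 UTC on Jul 14.
Add 2 hours and 35 minutes leg 1 → 19:50 UTC.
Add 4 hours 5 minutes layover in Los Angeles → 23:55 UTC.
Add 5 hours and 25 minutes leg 2 → 05:20 UTC (Jul 15).
Add 1 hour and 45 minutes layover in Marquesas → 07:05 UTC.
Add 4 hours 5 minutes leg 3 → 11:10 UTC.
Oakridge City is UTC−3:30, so local arrival = 11:10 − 3:30 = 07:40 on Jul 15.

07:40 on July 15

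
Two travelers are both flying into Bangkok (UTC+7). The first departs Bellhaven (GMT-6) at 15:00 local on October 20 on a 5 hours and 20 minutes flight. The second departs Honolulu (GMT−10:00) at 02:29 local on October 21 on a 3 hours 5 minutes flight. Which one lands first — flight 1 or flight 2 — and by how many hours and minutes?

the first, by 13 hours 14 minutes

Flight 1 in UTC: 15:00 + 6:00 = 21:00 on Oct 20.
+5 hours and 20 minutes → arrive 02:20 UTC on Oct 21.
Flight 2 in UTC: 02:29 + 10:00 = 12:29 on Oct 21.
+3 hours and 5 minutes → arrive 15:34 UTC on Oct 21.
Flight 1 lands earlier by 13 hours 14 minutes.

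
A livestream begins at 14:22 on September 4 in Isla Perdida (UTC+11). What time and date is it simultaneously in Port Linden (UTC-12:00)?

In UTC: 14:22 − 11:00 = 03:22 on Sep 4.
Port Linden is UTC−12:00: 03:22 − 12:00 = 15:22 on Sep 3.

15:22 on September 3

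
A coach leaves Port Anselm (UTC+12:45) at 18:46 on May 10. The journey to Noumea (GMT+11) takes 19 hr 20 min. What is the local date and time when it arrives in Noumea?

Convert departure to UTC: 18:46 − 12:45 = 06:01 UTC on May 10.
Add 19 hours and 20 minutes travel time → 01:21 UTC (May 11).
Noumea is UTC+11:00, so local arrival = 01:21 + 11:00 = 12:21 on May 11.

12:21 on May 11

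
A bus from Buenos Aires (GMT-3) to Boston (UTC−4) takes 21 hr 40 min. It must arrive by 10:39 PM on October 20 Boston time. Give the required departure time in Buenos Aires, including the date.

Target arrival in UTC: 10:39 PM + 4:00 = 2:39 AM on Oct 21.
Subtract 21 hours and 40 minutes → departure 4:59 AM UTC on Oct 20.
Buenos Aires is UTC−3:00: 4:59 AM − 3:00 = 1:59 AM on Oct 20.

1:59 AM on Oct 20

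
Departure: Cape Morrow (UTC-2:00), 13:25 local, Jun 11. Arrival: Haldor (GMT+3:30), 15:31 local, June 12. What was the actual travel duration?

20 hours 36 minutes

Haldor is 5:30 ahead of Cape Morrow.
Clock-face elapsed time (ignoring zones) is 26 hours 6 minutes.
Actual elapsed = 26 hours 6 minutes − 5:30 = 20 hours 36 minutes.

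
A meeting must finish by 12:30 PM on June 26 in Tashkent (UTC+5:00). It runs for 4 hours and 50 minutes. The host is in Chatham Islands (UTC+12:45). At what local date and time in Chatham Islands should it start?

3:25 PM on Jun 26

Target end time in UTC: 12:30 PM − 5:00 = 7:30 AM on Jun 26.
Subtract 4 hours and 50 minutes → start 2:40 AM UTC on Jun 26.
Chatham Islands is UTC+12:45: 2:40 AM + 12:45 = 3:25 PM on Jun 26.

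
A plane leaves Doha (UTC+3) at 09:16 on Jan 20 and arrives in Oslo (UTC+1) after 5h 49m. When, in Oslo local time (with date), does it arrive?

13:05 on January 20

Convert departure to UTC: 09:16 − 3:00 = 06:16 UTC on Jan 20.
Add 5 hours and 49 minutes travel time → 12:05 UTC.
Oslo is UTC+1:00, so local arrival = 12:05 + 1:00 = 13:05 on Jan 20.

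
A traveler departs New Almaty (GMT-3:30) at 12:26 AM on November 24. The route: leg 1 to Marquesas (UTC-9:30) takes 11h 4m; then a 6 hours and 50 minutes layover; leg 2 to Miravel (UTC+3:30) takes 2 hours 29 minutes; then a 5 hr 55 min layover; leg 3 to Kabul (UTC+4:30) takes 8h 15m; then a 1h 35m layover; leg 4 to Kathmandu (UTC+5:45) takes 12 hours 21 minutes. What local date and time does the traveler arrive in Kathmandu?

Convert departure to UTC: 12:26 AM + 3:30 = 3:56 AM UTC on Nov 24.
Add 11 hours 4 minutes leg 1 → 3:00 PM UTC.
Add 6 hours 50 minutes layover in Marquesas → 9:50 PM UTC.
Add 2 hours and 29 minutes leg 2 → 12:19 AM UTC (Nov 25).
Add 5 hours and 55 minutes layover in Miravel → 6:14 AM UTC.
Add 8 hours 15 minutes leg 3 → 2:29 PM UTC.
Add 1 hour 35 minutes layover in Kabul → 4:04 PM UTC.
Add 12 hours and 21 minutes leg 4 → 4:25 AM UTC (Nov 26).
Kathmandu is UTC+5:45, so local arrival = 4:25 AM + 5:45 = 10:10 AM on Nov 26.

10:10 AM on November 26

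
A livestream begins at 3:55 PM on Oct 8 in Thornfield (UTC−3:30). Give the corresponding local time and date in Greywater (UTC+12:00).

7:25 AM on Oct 9

Greywater is 15:30 ahead of Thornfield.
Shift by the zone difference: 3:55 PM + 15:30 = 7:25 AM on Oct 9 in Greywater.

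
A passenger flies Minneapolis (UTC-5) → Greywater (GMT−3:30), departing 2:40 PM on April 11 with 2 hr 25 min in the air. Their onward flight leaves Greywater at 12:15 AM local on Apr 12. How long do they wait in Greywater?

Convert departure to UTC: 2:40 PM + 5:00 = 7:40 PM UTC on Apr 11.
Add 2 hours and 25 minutes flight time → 10:05 PM UTC.
Greywater is UTC−3:30, so local arrival = 10:05 PM − 3:30 = 6:35 PM on Apr 11.
Layover = 12:15 AM − 6:35 PM (+1 day) = 5 hours 40 minutes.

5 hours 40 minutes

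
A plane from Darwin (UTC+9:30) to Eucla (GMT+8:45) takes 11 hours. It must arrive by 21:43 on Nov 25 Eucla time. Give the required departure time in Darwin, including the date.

Target arrival in UTC: 21:43 − 8:45 = 12:58 on Nov 25.
Subtract 11 hours → departure 01:58 UTC on Nov 25.
Darwin is UTC+9:30: 01:58 + 9:30 = 11:28 on Nov 25.

11:28 on November 25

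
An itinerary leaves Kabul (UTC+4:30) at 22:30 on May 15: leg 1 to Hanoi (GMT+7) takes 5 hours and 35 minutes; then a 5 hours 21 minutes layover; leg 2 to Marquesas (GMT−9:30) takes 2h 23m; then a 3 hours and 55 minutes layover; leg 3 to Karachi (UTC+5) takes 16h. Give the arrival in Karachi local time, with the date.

Convert departure to UTC: 22:30 − 4:30 = 18:00 UTC on May 15.
Add 5 hours and 35 minutes leg 1 → 23:35 UTC.
Add 5 hours and 21 minutes layover in Hanoi → 04:56 UTC (May 16).
Add 2 hours and 23 minutes leg 2 → 07:19 UTC.
Add 3 hours and 55 minutes layover in Marquesas → 11:14 UTC.
Add 16 hours leg 3 → 03:14 UTC (May 17).
Karachi is UTC+5:00, so local arrival = 03:14 + 5:00 = 08:14 on May 17.

08:14 on May 17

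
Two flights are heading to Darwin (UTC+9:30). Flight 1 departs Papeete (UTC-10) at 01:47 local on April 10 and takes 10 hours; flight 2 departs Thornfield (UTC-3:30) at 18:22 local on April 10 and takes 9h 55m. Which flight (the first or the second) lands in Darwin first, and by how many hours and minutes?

Flight 1 in UTC: 01:47 + 10:00 = 11:47 on Apr 10.
+10 hours → arrive 21:47 UTC on Apr 10.
Flight 2 in UTC: 18:22 + 3:30 = 21:52 on Apr 10.
+9 hours and 55 minutes → arrive 07:47 UTC on Apr 11.
Flight 1 lands earlier by 10 hours.

the first, by 10 hours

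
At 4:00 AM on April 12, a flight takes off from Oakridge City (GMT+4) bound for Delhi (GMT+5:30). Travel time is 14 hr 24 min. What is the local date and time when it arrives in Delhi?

7:54 PM on April 12

Delhi is 1:30 ahead of Oakridge City.
After 14 hours and 24 minutes it is 6:24 PM in Oakridge City.
Shift by the zone difference: 6:24 PM + 1:30 = 7:54 PM on Apr 12 in Delhi.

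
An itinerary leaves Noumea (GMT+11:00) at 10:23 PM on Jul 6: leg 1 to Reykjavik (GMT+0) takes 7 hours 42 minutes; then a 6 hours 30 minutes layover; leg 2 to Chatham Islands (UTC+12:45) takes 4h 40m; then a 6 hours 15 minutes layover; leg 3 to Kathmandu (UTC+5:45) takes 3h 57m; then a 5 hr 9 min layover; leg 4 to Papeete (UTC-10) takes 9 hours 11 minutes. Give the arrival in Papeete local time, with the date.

Convert departure to UTC: 10:23 PM − 11:00 = 11:23 AM UTC on Jul 6.
Add 7 hours and 42 minutes leg 1 → 7:05 PM UTC.
Add 6 hours and 30 minutes layover in Reykjavik → 1:35 AM UTC (Jul 7).
Add 4 hours 40 minutes leg 2 → 6:15 AM UTC.
Add 6 hours and 15 minutes layover in Chatham Islands → 12:30 PM UTC.
Add 3 hours 57 minutes leg 3 → 4:27 PM UTC.
Add 5 hours 9 minutes layover in Kathmandu → 9:36 PM UTC.
Add 9 hours and 11 minutes leg 4 → 6:47 AM UTC (Jul 8).
Papeete is UTC−10:00, so local arrival = 6:47 AM − 10:00 = 8:47 PM on Jul 7.

8:47 PM on July 7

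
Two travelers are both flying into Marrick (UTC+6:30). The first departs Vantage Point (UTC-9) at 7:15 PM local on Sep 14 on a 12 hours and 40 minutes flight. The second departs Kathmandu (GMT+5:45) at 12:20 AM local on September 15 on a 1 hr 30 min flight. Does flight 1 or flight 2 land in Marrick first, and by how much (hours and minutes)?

the second, by 20 hours 50 minutes

Flight 1 in UTC: 7:15 PM + 9:00 = 4:15 AM on Sep 15.
+12 hours 40 minutes → arrive 4:55 PM UTC on Sep 15.
Flight 2 in UTC: 12:20 AM − 5:45 = 6:35 PM on Sep 14.
+1 hour 30 minutes → arrive 8:05 PM UTC on Sep 14.
Flight 2 lands earlier by 20 hours 50 minutes.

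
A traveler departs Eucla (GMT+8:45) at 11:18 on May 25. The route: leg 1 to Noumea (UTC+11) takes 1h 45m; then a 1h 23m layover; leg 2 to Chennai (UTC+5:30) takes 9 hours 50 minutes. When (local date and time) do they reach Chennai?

21:01 on May 25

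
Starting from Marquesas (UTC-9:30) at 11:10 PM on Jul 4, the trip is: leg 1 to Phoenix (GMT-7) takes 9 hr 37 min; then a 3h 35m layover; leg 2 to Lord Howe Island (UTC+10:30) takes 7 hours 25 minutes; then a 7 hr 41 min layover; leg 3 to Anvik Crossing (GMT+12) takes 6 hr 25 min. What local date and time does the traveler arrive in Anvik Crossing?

Convert departure to UTC: 11:10 PM + 9:30 = 8:40 AM UTC on Jul 5.
Add 9 hours and 37 minutes leg 1 → 6:17 PM UTC.
Add 3 hours 35 minutes layover in Phoenix → 9:52 PM UTC.
Add 7 hours and 25 minutes leg 2 → 5:17 AM UTC (Jul 6).
Add 7 hours 41 minutes layover in Lord Howe Island → 12:58 PM UTC.
Add 6 hours 25 minutes leg 3 → 7:23 PM UTC.
Anvik Crossing is UTC+12:00, so local arrival = 7:23 PM + 12:00 = 7:23 AM on Jul 7.

7:23 AM on July 7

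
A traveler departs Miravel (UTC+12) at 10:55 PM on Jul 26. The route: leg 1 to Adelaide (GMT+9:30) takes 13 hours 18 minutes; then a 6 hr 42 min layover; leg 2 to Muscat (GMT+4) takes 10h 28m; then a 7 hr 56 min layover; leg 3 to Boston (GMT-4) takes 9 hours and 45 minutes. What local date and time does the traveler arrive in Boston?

Convert departure to UTC: 10:55 PM − 12:00 = 10:55 AM UTC on Jul 26.
Add 13 hours and 18 minutes leg 1 → 12:13 AM UTC (Jul 27).
Add 6 hours and 42 minutes layover in Adelaide → 6:55 AM UTC.
Add 10 hours and 28 minutes leg 2 → 5:23 PM UTC.
Add 7 hours 56 minutes layover in Muscat → 1:19 AM UTC (Jul 28).
Add 9 hours and 45 minutes leg 3 → 11:04 AM UTC.
Boston is UTC−4:00, so local arrival = 11:04 AM − 4:00 = 7:04 AM on Jul 28.

7:04 AM on July 28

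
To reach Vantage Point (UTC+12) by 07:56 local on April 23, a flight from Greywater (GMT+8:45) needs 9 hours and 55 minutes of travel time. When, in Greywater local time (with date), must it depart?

Target arrival in UTC: 07:56 − 12:00 = 19:56 on Apr 22.
Subtract 9 hours 55 minutes → departure 10:01 UTC on Apr 22.
Greywater is UTC+8:45: 10:01 + 8:45 = 18:46 on Apr 22.

18:46 on April 22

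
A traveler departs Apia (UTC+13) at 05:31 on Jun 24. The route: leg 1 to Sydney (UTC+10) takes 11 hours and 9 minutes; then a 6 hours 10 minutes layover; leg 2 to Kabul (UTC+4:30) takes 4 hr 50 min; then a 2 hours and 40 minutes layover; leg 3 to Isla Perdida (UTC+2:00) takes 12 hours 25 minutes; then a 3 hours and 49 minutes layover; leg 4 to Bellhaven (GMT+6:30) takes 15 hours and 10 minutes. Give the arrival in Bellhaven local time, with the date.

07:14 on June 26

Convert departure to UTC: 05:31 − 13:00 = 16:31 UTC on Jun 23.
Add 11 hours 9 minutes leg 1 → 03:40 UTC (Jun 24).
Add 6 hours and 10 minutes layover in Sydney → 09:50 UTC.
Add 4 hours 50 minutes leg 2 → 14:40 UTC.
Add 2 hours 40 minutes layover in Kabul → 17:20 UTC.
Add 12 hours 25 minutes leg 3 → 05:45 UTC (Jun 25).
Add 3 hours 49 minutes layover in Isla Perdida → 09:34 UTC.
Add 15 hours 10 minutes leg 4 → 00:44 UTC (Jun 26).
Bellhaven is UTC+6:30, so local arrival = 00:44 + 6:30 = 07:14 on Jun 26.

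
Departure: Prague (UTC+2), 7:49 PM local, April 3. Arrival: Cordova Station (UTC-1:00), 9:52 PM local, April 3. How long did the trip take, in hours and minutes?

5 hours 3 minutes

Cordova Station is 3:00 behind Prague.
Clock-face elapsed time (ignoring zones) is 2 hours 3 minutes.
Actual elapsed = 2 hours 3 minutes + 3:00 = 5 hours 3 minutes.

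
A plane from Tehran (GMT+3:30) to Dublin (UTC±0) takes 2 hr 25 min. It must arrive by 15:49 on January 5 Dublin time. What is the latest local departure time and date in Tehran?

16:54 on January 5

Target arrival is already UTC: 15:49 on Jan 5.
Subtract 2 hours 25 minutes → departure 13:24 UTC on Jan 5.
Tehran is UTC+3:30: 13:24 + 3:30 = 16:54 on Jan 5.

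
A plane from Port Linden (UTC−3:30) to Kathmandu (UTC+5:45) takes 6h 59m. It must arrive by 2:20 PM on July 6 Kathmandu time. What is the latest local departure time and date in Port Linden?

Target arrival in UTC: 2:20 PM − 5:45 = 8:35 AM on Jul 6.
Subtract 6 hours 59 minutes → departure 1:36 AM UTC on Jul 6.
Port Linden is UTC−3:30: 1:36 AM − 3:30 = 10:06 PM on Jul 5.

10:06 PM on Jul 5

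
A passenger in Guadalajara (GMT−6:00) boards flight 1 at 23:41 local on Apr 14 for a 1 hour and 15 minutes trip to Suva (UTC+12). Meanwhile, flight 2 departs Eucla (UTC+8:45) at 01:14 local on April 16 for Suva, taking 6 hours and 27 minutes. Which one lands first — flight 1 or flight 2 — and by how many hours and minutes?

the first, by 16 hours

Flight 1 in UTC: 23:41 + 6:00 = 05:41 on Apr 15.
+1 hour 15 minutes → arrive 06:56 UTC on Apr 15.
Flight 2 in UTC: 01:14 − 8:45 = 16:29 on Apr 15.
+6 hours 27 minutes → arrive 22:56 UTC on Apr 15.
Flight 1 lands earlier by 16 hours.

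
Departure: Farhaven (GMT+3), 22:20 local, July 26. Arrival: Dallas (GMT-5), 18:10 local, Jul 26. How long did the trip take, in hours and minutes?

3 hours 50 minutes

Departure in UTC: 22:20 − 3:00 = 19:20 on Jul 26.
Arrival in UTC: 18:10 + 5:00 = 23:10 on Jul 26.
Elapsed = 23:10 − 19:20 = 3 hours 50 minutes.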